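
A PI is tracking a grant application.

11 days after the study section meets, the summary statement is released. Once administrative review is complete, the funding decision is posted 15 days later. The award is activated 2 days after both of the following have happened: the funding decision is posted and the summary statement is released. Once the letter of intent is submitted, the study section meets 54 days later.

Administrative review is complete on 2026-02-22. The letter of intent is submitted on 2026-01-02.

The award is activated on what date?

2026-03-11

Administrative review is complete: Feb 22, 2026.
The funding decision is posted: Feb 22, 2026 + 15 days = Mar 9, 2026.
The letter of intent is submitted: Jan 2, 2026.
The study section meets: Jan 2, 2026 + 54 days = Feb 25, 2026.
The summary statement is released: Feb 25, 2026 + 11 days = Mar 8, 2026.
Both prerequisites met — the funding decision is posted (Mar 9, 2026), the summary statement is released (Mar 8, 2026); the later is Mar 9, 2026.
The award is activated: Mar 9, 2026 + 2 days = Mar 11, 2026.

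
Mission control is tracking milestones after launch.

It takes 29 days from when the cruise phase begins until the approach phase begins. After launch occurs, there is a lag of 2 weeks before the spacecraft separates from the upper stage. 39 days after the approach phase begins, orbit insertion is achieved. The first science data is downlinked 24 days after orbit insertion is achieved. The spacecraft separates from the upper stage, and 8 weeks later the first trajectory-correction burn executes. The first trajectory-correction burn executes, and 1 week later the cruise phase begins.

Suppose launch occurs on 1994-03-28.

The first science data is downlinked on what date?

Launch occurs: Mar 28, 1994.
The spacecraft separates from the upper stage: Mar 28, 1994 + 2 weeks = Apr 11, 1994.
The first trajectory-correction burn executes: Apr 11, 1994 + 8 weeks = Jun 6, 1994.
The cruise phase begins: Jun 6, 1994 + 1 week = Jun 13, 1994.
The approach phase begins: Jun 13, 1994 + 29 days = Jul 12, 1994.
Orbit insertion is achieved: Jul 12, 1994 + 39 days = Aug 20, 1994.
The first science data is downlinked: Aug 20, 1994 + 24 days = Sep 13, 1994.

1994-09-13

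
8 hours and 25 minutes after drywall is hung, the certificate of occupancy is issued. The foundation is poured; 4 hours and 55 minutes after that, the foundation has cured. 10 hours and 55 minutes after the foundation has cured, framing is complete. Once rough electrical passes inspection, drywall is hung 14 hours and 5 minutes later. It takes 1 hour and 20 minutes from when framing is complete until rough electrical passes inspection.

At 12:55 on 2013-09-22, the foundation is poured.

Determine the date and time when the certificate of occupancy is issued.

The foundation is poured: 12:55 Sep 22, 2013.
The foundation has cured: 12:55 Sep 22, 2013 + 4h55m = 17:50 Sep 22, 2013.
Framing is complete: 17:50 Sep 22, 2013 + 10h55m = 04:45 Sep 23, 2013.
Rough electrical passes inspection: 04:45 Sep 23, 2013 + 1h20m = 06:05 Sep 23, 2013.
Drywall is hung: 06:05 Sep 23, 2013 + 14h05m = 20:10 Sep 23, 2013.
The certificate of occupancy is issued: 20:10 Sep 23, 2013 + 8h25m = 04:35 Sep 24, 2013.

04:35 on 2013-09-24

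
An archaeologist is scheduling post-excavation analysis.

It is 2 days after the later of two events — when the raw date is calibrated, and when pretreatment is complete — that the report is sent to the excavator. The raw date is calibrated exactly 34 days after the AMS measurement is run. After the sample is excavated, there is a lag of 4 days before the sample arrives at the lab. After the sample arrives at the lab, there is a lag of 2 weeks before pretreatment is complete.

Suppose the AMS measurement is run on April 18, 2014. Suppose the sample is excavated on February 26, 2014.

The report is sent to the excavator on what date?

The AMS measurement is run: Apr 18, 2014.
The raw date is calibrated: Apr 18, 2014 + 34 days = May 22, 2014.
The sample is excavated: Feb 26, 2014.
The sample arrives at the lab: Feb 26, 2014 + 4 days = Mar 2, 2014.
Pretreatment is complete: Mar 2, 2014 + 2 weeks = Mar 16, 2014.
Both prerequisites met — the raw date is calibrated (May 22, 2014), pretreatment is complete (Mar 16, 2014); the later is May 22, 2014.
The report is sent to the excavator: May 22, 2014 + 2 days = May 24, 2014.

May 24, 2014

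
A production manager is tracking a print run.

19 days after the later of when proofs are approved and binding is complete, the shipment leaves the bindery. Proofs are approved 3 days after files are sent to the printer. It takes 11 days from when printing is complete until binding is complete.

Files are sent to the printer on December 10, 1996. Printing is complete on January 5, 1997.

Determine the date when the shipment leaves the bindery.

February 4, 1997

Files are sent to the printer: Dec 10, 1996.
Proofs are approved: Dec 10, 1996 + 3 days = Dec 13, 1996.
Printing is complete: Jan 5, 1997.
Binding is complete: Jan 5, 1997 + 11 days = Jan 16, 1997.
Both prerequisites met — proofs are approved (Dec 13, 1996), binding is complete (Jan 16, 1997); the later is Jan 16, 1997.
The shipment leaves the bindery: Jan 16, 1997 + 19 days = Feb 4, 1997.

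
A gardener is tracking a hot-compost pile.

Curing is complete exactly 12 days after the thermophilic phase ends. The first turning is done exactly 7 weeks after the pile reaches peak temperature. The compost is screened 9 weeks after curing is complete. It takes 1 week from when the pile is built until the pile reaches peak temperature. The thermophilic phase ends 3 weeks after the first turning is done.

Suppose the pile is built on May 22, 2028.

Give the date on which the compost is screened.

The pile is built: May 22, 2028.
The pile reaches peak temperature: May 22, 2028 + 1 week = May 29, 2028.
The first turning is done: May 29, 2028 + 7 weeks = Jul 17, 2028.
The thermophilic phase ends: Jul 17, 2028 + 3 weeks = Aug 7, 2028.
Curing is complete: Aug 7, 2028 + 12 days = Aug 19, 2028.
The compost is screened: Aug 19, 2028 + 9 weeks = Oct 21, 2028.

Oct 21, 2028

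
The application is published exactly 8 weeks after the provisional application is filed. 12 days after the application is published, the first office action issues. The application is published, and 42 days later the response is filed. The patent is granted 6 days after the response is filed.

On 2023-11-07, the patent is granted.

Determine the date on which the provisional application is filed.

The patent is granted: Nov 7, 2023.
The response is filed: Nov 7, 2023 − 6 days = Nov 1, 2023.
The application is published: Nov 1, 2023 − 42 days = Sep 20, 2023.
The provisional application is filed: Sep 20, 2023 − 8 weeks = Jul 26, 2023.

2023-07-26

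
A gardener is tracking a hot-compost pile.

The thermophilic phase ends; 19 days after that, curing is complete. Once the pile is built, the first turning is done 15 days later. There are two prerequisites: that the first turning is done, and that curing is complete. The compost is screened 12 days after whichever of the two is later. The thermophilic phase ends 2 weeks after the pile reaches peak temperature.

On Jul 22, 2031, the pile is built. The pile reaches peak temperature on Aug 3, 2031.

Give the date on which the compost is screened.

Sep 17, 2031

The pile is built: Jul 22, 2031.
The first turning is done: Jul 22, 2031 + 15 days = Aug 6, 2031.
The pile reaches peak temperature: Aug 3, 2031.
The thermophilic phase ends: Aug 3, 2031 + 2 weeks = Aug 17, 2031.
Curing is complete: Aug 17, 2031 + 19 days = Sep 5, 2031.
Both prerequisites met — the first turning is done (Aug 6, 2031), curing is complete (Sep 5, 2031); the later is Sep 5, 2031.
The compost is screened: Sep 5, 2031 + 12 days = Sep 17, 2031.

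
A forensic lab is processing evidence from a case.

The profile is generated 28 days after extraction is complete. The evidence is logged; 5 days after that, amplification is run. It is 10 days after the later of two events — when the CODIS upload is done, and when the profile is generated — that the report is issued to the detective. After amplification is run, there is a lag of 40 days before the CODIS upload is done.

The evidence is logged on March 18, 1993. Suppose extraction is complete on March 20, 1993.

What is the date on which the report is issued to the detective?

The evidence is logged: Mar 18, 1993.
Amplification is run: Mar 18, 1993 + 5 days = Mar 23, 1993.
The CODIS upload is done: Mar 23, 1993 + 40 days = May 2, 1993.
Extraction is complete: Mar 20, 1993.
The profile is generated: Mar 20, 1993 + 28 days = Apr 17, 1993.
Both prerequisites met — the CODIS upload is done (May 2, 1993), the profile is generated (Apr 17, 1993); the later is May 2, 1993.
The report is issued to the detective: May 2, 1993 + 10 days = May 12, 1993.

May 12, 1993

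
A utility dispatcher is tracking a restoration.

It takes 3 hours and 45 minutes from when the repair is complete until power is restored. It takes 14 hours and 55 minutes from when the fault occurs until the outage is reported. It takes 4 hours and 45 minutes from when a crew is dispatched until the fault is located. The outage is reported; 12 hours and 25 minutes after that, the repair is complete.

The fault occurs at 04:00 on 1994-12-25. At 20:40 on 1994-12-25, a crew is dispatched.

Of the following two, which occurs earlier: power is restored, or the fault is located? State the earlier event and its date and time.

The fault is located — 01:25 on 1994-12-26

The fault occurs: 04:00 Dec 25, 1994.
The outage is reported: 04:00 Dec 25, 1994 + 14h55m = 18:55 Dec 25, 1994.
The repair is complete: 18:55 Dec 25, 1994 + 12h25m = 07:20 Dec 26, 1994.
Power is restored: 07:20 Dec 26, 1994 + 3h45m = 11:05 Dec 26, 1994.
A crew is dispatched: 20:40 Dec 25, 1994.
The fault is located: 20:40 Dec 25, 1994 + 4h45m = 01:25 Dec 26, 1994.
Comparing: power is restored at 11:05 Dec 26, 1994 vs the fault is located at 01:25 Dec 26, 1994. Earlier: the fault is located.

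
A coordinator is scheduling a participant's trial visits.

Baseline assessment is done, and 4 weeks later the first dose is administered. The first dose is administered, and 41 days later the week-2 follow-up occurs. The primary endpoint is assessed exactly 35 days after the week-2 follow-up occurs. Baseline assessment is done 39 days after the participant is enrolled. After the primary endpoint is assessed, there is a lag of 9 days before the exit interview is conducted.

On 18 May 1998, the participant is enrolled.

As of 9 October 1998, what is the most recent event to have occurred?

The participant is enrolled: May 18, 1998.
Baseline assessment is done: May 18, 1998 + 39 days = Jun 26, 1998.
The first dose is administered: Jun 26, 1998 + 4 weeks = Jul 24, 1998.
The week-2 follow-up occurs: Jul 24, 1998 + 41 days = Sep 3, 1998.
The primary endpoint is assessed: Sep 3, 1998 + 35 days = Oct 8, 1998.
The exit interview is conducted: Oct 8, 1998 + 9 days = Oct 17, 1998.
Oct 9, 1998 falls between when the primary endpoint is assessed (Oct 8, 1998) and when the exit interview is conducted (Oct 17, 1998).

The primary endpoint is assessed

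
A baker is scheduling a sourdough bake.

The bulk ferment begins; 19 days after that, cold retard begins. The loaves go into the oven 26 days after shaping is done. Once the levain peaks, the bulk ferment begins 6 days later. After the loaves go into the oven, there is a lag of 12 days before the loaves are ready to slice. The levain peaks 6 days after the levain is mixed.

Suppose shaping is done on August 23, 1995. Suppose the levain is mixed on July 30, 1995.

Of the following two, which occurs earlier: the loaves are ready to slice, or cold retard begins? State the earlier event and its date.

Cold retard begins — August 30, 1995

Shaping is done: Aug 23, 1995.
The loaves go into the oven: Aug 23, 1995 + 26 days = Sep 18, 1995.
The loaves are ready to slice: Sep 18, 1995 + 12 days = Sep 30, 1995.
The levain is mixed: Jul 30, 1995.
The levain peaks: Jul 30, 1995 + 6 days = Aug 5, 1995.
The bulk ferment begins: Aug 5, 1995 + 6 days = Aug 11, 1995.
Cold retard begins: Aug 11, 1995 + 19 days = Aug 30, 1995.
Comparing: the loaves are ready to slice on Sep 30, 1995 vs cold retard begins on Aug 30, 1995. Earlier: cold retard begins.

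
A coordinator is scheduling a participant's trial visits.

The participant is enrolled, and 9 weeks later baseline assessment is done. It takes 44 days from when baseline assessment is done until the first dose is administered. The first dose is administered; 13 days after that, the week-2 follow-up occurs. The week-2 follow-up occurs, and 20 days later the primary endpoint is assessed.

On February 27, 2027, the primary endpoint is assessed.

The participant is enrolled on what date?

The primary endpoint is assessed: Feb 27, 2027.
The week-2 follow-up occurs: Feb 27, 2027 − 20 days = Feb 7, 2027.
The first dose is administered: Feb 7, 2027 − 13 days = Jan 25, 2027.
Baseline assessment is done: Jan 25, 2027 − 44 days = Dec 12, 2026.
The participant is enrolled: Dec 12, 2026 − 9 weeks = Oct 10, 2026.

October 10, 2026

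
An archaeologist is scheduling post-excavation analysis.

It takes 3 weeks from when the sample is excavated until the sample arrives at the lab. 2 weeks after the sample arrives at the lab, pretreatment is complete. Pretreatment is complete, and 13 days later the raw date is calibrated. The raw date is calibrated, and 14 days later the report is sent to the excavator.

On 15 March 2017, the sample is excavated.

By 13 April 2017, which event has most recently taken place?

The sample is excavated: Mar 15, 2017.
The sample arrives at the lab: Mar 15, 2017 + 3 weeks = Apr 5, 2017.
Pretreatment is complete: Apr 5, 2017 + 2 weeks = Apr 19, 2017.
The raw date is calibrated: Apr 19, 2017 + 13 days = May 2, 2017.
The report is sent to the excavator: May 2, 2017 + 14 days = May 16, 2017.
Apr 13, 2017 falls between when the sample arrives at the lab (Apr 5, 2017) and when pretreatment is complete (Apr 19, 2017).

The sample arrives at the lab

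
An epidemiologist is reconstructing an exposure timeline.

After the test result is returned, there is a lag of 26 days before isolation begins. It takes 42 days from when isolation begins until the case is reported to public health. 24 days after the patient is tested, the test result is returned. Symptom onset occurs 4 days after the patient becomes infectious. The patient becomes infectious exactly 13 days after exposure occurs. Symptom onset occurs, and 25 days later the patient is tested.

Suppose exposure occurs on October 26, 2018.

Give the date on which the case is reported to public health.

Exposure occurs: Oct 26, 2018.
The patient becomes infectious: Oct 26, 2018 + 13 days = Nov 8, 2018.
Symptom onset occurs: Nov 8, 2018 + 4 days = Nov 12, 2018.
The patient is tested: Nov 12, 2018 + 25 days = Dec 7, 2018.
The test result is returned: Dec 7, 2018 + 24 days = Dec 31, 2018.
Isolation begins: Dec 31, 2018 + 26 days = Jan 26, 2019.
The case is reported to public health: Jan 26, 2019 + 42 days = Mar 9, 2019.

March 9, 2019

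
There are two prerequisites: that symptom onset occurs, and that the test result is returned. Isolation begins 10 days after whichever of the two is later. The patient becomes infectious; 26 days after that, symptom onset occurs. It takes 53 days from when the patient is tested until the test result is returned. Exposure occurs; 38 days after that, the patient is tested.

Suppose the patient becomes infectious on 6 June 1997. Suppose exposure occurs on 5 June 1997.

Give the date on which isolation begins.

The patient becomes infectious: Jun 6, 1997.
Symptom onset occurs: Jun 6, 1997 + 26 days = Jul 2, 1997.
Exposure occurs: Jun 5, 1997.
The patient is tested: Jun 5, 1997 + 38 days = Jul 13, 1997.
The test result is returned: Jul 13, 1997 + 53 days = Sep 4, 1997.
Both prerequisites met — symptom onset occurs (Jul 2, 1997), the test result is returned (Sep 4, 1997); the later is Sep 4, 1997.
Isolation begins: Sep 4, 1997 + 10 days = Sep 14, 1997.

14 September 1997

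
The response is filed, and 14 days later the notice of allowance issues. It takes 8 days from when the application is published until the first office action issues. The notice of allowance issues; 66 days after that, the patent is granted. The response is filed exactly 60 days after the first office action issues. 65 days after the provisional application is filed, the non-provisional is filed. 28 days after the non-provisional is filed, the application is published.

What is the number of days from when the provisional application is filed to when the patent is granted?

241 days

Causal path: the provisional application is filed → the non-provisional is filed → the application is published → the first office action issues → the response is filed → the notice of allowance issues → the patent is granted.
Total delay along the path: 65 + 28 + 8 + 60 + 14 + 66 = 241 days.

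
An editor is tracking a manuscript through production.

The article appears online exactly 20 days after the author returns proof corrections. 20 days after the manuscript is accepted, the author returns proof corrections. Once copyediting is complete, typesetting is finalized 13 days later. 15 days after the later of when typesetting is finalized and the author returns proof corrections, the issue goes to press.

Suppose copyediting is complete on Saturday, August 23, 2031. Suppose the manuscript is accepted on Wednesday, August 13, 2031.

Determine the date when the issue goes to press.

Saturday, September 20, 2031

Copyediting is complete: Aug 23, 2031.
Typesetting is finalized: Aug 23, 2031 + 13 days = Sep 5, 2031.
The manuscript is accepted: Aug 13, 2031.
The author returns proof corrections: Aug 13, 2031 + 20 days = Sep 2, 2031.
Both prerequisites met — typesetting is finalized (Sep 5, 2031), the author returns proof corrections (Sep 2, 2031); the later is Sep 5, 2031.
The issue goes to press: Sep 5, 2031 + 15 days = Sep 20, 2031.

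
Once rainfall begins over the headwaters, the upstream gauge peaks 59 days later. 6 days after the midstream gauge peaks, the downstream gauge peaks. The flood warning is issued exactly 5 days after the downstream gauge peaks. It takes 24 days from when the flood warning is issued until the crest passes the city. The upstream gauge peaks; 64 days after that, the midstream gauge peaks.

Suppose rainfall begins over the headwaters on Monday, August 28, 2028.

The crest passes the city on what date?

Friday, February 2, 2029

Rainfall begins over the headwaters: Aug 28, 2028.
The upstream gauge peaks: Aug 28, 2028 + 59 days = Oct 26, 2028.
The midstream gauge peaks: Oct 26, 2028 + 64 days = Dec 29, 2028.
The downstream gauge peaks: Dec 29, 2028 + 6 days = Jan 4, 2029.
The flood warning is issued: Jan 4, 2029 + 5 days = Jan 9, 2029.
The crest passes the city: Jan 9, 2029 + 24 days = Feb 2, 2029.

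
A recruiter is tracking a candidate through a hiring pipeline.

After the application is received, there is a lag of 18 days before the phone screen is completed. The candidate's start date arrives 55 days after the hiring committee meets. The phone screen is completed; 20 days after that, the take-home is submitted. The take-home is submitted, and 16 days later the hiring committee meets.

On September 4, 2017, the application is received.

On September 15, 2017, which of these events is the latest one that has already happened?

The application is received: Sep 4, 2017.
The phone screen is completed: Sep 4, 2017 + 18 days = Sep 22, 2017.
The take-home is submitted: Sep 22, 2017 + 20 days = Oct 12, 2017.
The hiring committee meets: Oct 12, 2017 + 16 days = Oct 28, 2017.
The candidate's start date arrives: Oct 28, 2017 + 55 days = Dec 22, 2017.
Sep 15, 2017 falls between when the application is received (Sep 4, 2017) and when the phone screen is completed (Sep 22, 2017).

The application is received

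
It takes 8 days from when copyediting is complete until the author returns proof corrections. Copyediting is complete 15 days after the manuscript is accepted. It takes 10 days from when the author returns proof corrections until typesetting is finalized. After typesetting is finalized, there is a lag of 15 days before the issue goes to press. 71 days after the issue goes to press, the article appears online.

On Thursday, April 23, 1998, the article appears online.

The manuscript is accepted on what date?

Thursday, December 25, 1997

The article appears online: Apr 23, 1998.
The issue goes to press: Apr 23, 1998 − 71 days = Feb 11, 1998.
Typesetting is finalized: Feb 11, 1998 − 15 days = Jan 27, 1998.
The author returns proof corrections: Jan 27, 1998 − 10 days = Jan 17, 1998.
Copyediting is complete: Jan 17, 1998 − 8 days = Jan 9, 1998.
The manuscript is accepted: Jan 9, 1998 − 15 days = Dec 25, 1997.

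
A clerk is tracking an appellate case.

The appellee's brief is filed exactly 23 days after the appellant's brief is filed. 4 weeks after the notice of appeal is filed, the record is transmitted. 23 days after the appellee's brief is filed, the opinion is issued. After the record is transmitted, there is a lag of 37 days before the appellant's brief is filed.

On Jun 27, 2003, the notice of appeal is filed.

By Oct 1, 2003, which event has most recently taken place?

The notice of appeal is filed: Jun 27, 2003.
The record is transmitted: Jun 27, 2003 + 4 weeks = Jul 25, 2003.
The appellant's brief is filed: Jul 25, 2003 + 37 days = Aug 31, 2003.
The appellee's brief is filed: Aug 31, 2003 + 23 days = Sep 23, 2003.
The opinion is issued: Sep 23, 2003 + 23 days = Oct 16, 2003.
Oct 1, 2003 falls between when the appellee's brief is filed (Sep 23, 2003) and when the opinion is issued (Oct 16, 2003).

The appellee's brief is filed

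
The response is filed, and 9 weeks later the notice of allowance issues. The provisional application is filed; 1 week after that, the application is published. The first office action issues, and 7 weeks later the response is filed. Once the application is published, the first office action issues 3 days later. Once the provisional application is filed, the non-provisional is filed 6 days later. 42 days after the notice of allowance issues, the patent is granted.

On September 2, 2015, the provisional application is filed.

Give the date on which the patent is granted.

The provisional application is filed: Sep 2, 2015.
The application is published: Sep 2, 2015 + 1 week = Sep 9, 2015.
The first office action issues: Sep 9, 2015 + 3 days = Sep 12, 2015.
The response is filed: Sep 12, 2015 + 7 weeks = Oct 31, 2015.
The notice of allowance issues: Oct 31, 2015 + 9 weeks = Jan 2, 2016.
The patent is granted: Jan 2, 2016 + 42 days = Feb 13, 2016.

February 13, 2016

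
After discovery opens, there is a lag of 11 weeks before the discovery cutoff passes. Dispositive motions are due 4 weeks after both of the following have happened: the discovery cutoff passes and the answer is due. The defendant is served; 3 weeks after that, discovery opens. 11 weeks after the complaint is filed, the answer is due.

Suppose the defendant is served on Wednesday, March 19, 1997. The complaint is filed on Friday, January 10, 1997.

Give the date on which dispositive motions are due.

The defendant is served: Mar 19, 1997.
Discovery opens: Mar 19, 1997 + 3 weeks = Apr 9, 1997.
The discovery cutoff passes: Apr 9, 1997 + 11 weeks = Jun 25, 1997.
The complaint is filed: Jan 10, 1997.
The answer is due: Jan 10, 1997 + 11 weeks = Mar 28, 1997.
Both prerequisites met — the discovery cutoff passes (Jun 25, 1997), the answer is due (Mar 28, 1997); the later is Jun 25, 1997.
Dispositive motions are due: Jun 25, 1997 + 4 weeks = Jul 23, 1997.

Wednesday, July 23, 1997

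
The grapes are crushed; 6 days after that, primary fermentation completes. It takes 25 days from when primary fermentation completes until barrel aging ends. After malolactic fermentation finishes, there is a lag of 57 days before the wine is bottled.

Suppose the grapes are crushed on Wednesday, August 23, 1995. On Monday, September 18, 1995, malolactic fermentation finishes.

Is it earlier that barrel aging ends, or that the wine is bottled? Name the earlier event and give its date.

The grapes are crushed: Aug 23, 1995.
Primary fermentation completes: Aug 23, 1995 + 6 days = Aug 29, 1995.
Barrel aging ends: Aug 29, 1995 + 25 days = Sep 23, 1995.
Malolactic fermentation finishes: Sep 18, 1995.
The wine is bottled: Sep 18, 1995 + 57 days = Nov 14, 1995.
Comparing: barrel aging ends on Sep 23, 1995 vs the wine is bottled on Nov 14, 1995. Earlier: barrel aging ends.

Barrel aging ends — Saturday, September 23, 1995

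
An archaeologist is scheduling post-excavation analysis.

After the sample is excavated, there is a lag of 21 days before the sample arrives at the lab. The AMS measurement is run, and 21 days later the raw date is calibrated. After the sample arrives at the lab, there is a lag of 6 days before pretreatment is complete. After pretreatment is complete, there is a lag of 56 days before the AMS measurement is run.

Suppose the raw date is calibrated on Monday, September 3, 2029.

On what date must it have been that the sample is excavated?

The raw date is calibrated: Sep 3, 2029.
The AMS measurement is run: Sep 3, 2029 − 21 days = Aug 13, 2029.
Pretreatment is complete: Aug 13, 2029 − 56 days = Jun 18, 2029.
The sample arrives at the lab: Jun 18, 2029 − 6 days = Jun 12, 2029.
The sample is excavated: Jun 12, 2029 − 21 days = May 22, 2029.

Tuesday, May 22, 2029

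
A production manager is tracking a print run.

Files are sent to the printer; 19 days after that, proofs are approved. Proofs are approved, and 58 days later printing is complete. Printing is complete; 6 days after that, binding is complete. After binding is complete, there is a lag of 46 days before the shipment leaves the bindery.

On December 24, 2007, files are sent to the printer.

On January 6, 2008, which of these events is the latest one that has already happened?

Files are sent to the printer

Files are sent to the printer: Dec 24, 2007.
Proofs are approved: Dec 24, 2007 + 19 days = Jan 12, 2008.
Printing is complete: Jan 12, 2008 + 58 days = Mar 10, 2008.
Binding is complete: Mar 10, 2008 + 6 days = Mar 16, 2008.
The shipment leaves the bindery: Mar 16, 2008 + 46 days = May 1, 2008.
Jan 6, 2008 falls between when files are sent to the printer (Dec 24, 2007) and when proofs are approved (Jan 12, 2008).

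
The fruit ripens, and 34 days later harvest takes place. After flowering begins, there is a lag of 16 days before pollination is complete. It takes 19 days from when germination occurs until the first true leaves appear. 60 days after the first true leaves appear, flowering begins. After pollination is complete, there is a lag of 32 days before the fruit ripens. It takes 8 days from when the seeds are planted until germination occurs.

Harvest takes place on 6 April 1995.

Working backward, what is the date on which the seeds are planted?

19 October 1994

Harvest takes place: Apr 6, 1995.
The fruit ripens: Apr 6, 1995 − 34 days = Mar 3, 1995.
Pollination is complete: Mar 3, 1995 − 32 days = Jan 30, 1995.
Flowering begins: Jan 30, 1995 − 16 days = Jan 14, 1995.
The first true leaves appear: Jan 14, 1995 − 60 days = Nov 15, 1994.
Germination occurs: Nov 15, 1994 − 19 days = Oct 27, 1994.
The seeds are planted: Oct 27, 1994 − 8 days = Oct 19, 1994.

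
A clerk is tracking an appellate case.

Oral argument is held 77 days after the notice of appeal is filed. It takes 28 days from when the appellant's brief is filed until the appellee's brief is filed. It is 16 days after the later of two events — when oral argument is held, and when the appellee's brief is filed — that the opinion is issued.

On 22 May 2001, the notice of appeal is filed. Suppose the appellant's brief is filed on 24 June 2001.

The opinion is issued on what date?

The notice of appeal is filed: May 22, 2001.
Oral argument is held: May 22, 2001 + 77 days = Aug 7, 2001.
The appellant's brief is filed: Jun 24, 2001.
The appellee's brief is filed: Jun 24, 2001 + 28 days = Jul 22, 2001.
Both prerequisites met — oral argument is held (Aug 7, 2001), the appellee's brief is filed (Jul 22, 2001); the later is Aug 7, 2001.
The opinion is issued: Aug 7, 2001 + 16 days = Aug 23, 2001.

23 August 2001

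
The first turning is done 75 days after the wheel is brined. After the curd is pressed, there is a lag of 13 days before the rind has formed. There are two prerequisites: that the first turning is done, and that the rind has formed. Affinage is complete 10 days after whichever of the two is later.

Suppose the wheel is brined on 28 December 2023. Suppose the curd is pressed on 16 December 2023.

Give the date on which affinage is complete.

The wheel is brined: Dec 28, 2023.
The first turning is done: Dec 28, 2023 + 75 days = Mar 12, 2024.
The curd is pressed: Dec 16, 2023.
The rind has formed: Dec 16, 2023 + 13 days = Dec 29, 2023.
Both prerequisites met — the first turning is done (Mar 12, 2024), the rind has formed (Dec 29, 2023); the later is Mar 12, 2024.
Affinage is complete: Mar 12, 2024 + 10 days = Mar 22, 2024.

22 March 2024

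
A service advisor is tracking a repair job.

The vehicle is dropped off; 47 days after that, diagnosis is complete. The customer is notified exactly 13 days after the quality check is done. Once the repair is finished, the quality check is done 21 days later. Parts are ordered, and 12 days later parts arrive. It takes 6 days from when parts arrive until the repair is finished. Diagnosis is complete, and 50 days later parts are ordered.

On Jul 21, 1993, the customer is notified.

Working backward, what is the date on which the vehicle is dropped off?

The customer is notified: Jul 21, 1993.
The quality check is done: Jul 21, 1993 − 13 days = Jul 8, 1993.
The repair is finished: Jul 8, 1993 − 21 days = Jun 17, 1993.
Parts arrive: Jun 17, 1993 − 6 days = Jun 11, 1993.
Parts are ordered: Jun 11, 1993 − 12 days = May 30, 1993.
Diagnosis is complete: May 30, 1993 − 50 days = Apr 10, 1993.
The vehicle is dropped off: Apr 10, 1993 − 47 days = Feb 22, 1993.

Feb 22, 1993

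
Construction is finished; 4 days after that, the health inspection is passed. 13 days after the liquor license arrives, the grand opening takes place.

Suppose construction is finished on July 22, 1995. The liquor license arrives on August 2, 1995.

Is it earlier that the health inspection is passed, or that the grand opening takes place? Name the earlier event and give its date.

Construction is finished: Jul 22, 1995.
The health inspection is passed: Jul 22, 1995 + 4 days = Jul 26, 1995.
The liquor license arrives: Aug 2, 1995.
The grand opening takes place: Aug 2, 1995 + 13 days = Aug 15, 1995.
Comparing: the health inspection is passed on Jul 26, 1995 vs the grand opening takes place on Aug 15, 1995. Earlier: the health inspection is passed.

The health inspection is passed — July 26, 1995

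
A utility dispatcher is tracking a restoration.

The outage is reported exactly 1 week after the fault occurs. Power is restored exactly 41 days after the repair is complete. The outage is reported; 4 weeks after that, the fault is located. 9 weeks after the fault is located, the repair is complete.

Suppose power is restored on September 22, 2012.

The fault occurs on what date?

May 6, 2012

Power is restored: Sep 22, 2012.
The repair is complete: Sep 22, 2012 − 41 days = Aug 12, 2012.
The fault is located: Aug 12, 2012 − 9 weeks = Jun 10, 2012.
The outage is reported: Jun 10, 2012 − 4 weeks = May 13, 2012.
The fault occurs: May 13, 2012 − 1 week = May 6, 2012.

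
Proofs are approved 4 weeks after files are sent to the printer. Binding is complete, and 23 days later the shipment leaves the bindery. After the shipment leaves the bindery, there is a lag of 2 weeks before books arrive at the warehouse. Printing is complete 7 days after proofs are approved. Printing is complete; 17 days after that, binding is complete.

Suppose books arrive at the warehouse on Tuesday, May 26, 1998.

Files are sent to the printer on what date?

Thursday, February 26, 1998

Books arrive at the warehouse: May 26, 1998.
The shipment leaves the bindery: May 26, 1998 − 2 weeks = May 12, 1998.
Binding is complete: May 12, 1998 − 23 days = Apr 19, 1998.
Printing is complete: Apr 19, 1998 − 17 days = Apr 2, 1998.
Proofs are approved: Apr 2, 1998 − 7 days = Mar 26, 1998.
Files are sent to the printer: Mar 26, 1998 − 4 weeks = Feb 26, 1998.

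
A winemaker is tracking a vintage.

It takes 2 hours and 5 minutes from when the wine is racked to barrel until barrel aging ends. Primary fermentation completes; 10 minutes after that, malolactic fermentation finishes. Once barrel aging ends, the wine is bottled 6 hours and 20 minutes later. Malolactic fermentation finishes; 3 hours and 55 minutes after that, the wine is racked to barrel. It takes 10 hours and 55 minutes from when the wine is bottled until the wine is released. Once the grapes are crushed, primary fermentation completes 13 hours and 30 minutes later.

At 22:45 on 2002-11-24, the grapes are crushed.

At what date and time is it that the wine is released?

The grapes are crushed: 22:45 Nov 24, 2002.
Primary fermentation completes: 22:45 Nov 24, 2002 + 13h30m = 12:15 Nov 25, 2002.
Malolactic fermentation finishes: 12:15 Nov 25, 2002 + 10m = 12:25 Nov 25, 2002.
The wine is racked to barrel: 12:25 Nov 25, 2002 + 3h55m = 16:20 Nov 25, 2002.
Barrel aging ends: 16:20 Nov 25, 2002 + 2h05m = 18:25 Nov 25, 2002.
The wine is bottled: 18:25 Nov 25, 2002 + 6h20m = 00:45 Nov 26, 2002.
The wine is released: 00:45 Nov 26, 2002 + 10h55m = 11:40 Nov 26, 2002.

11:40 on 2002-11-26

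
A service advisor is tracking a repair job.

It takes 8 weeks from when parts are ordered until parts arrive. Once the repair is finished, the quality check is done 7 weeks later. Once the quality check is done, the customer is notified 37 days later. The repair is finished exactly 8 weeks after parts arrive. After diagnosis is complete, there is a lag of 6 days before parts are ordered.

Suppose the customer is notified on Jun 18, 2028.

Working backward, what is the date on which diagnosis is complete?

Nov 27, 2027

The customer is notified: Jun 18, 2028.
The quality check is done: Jun 18, 2028 − 37 days = May 12, 2028.
The repair is finished: May 12, 2028 − 7 weeks = Mar 24, 2028.
Parts arrive: Mar 24, 2028 − 8 weeks = Jan 28, 2028.
Parts are ordered: Jan 28, 2028 − 8 weeks = Dec 3, 2027.
Diagnosis is complete: Dec 3, 2027 − 6 days = Nov 27, 2027.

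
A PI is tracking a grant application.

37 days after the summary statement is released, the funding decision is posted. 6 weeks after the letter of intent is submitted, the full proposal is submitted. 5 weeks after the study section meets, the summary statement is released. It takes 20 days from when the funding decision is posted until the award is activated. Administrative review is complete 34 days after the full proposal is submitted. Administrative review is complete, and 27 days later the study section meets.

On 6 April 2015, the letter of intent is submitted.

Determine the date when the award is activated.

18 October 2015

The letter of intent is submitted: Apr 6, 2015.
The full proposal is submitted: Apr 6, 2015 + 6 weeks = May 18, 2015.
Administrative review is complete: May 18, 2015 + 34 days = Jun 21, 2015.
The study section meets: Jun 21, 2015 + 27 days = Jul 18, 2015.
The summary statement is released: Jul 18, 2015 + 5 weeks = Aug 22, 2015.
The funding decision is posted: Aug 22, 2015 + 37 days = Sep 28, 2015.
The award is activated: Sep 28, 2015 + 20 days = Oct 18, 2015.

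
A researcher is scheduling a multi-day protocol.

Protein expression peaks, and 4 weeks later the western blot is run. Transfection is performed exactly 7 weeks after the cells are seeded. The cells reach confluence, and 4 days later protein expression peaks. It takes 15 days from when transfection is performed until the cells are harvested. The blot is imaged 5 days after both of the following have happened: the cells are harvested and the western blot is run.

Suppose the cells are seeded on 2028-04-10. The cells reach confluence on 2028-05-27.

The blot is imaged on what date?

2028-07-03

The cells are seeded: Apr 10, 2028.
Transfection is performed: Apr 10, 2028 + 7 weeks = May 29, 2028.
The cells are harvested: May 29, 2028 + 15 days = Jun 13, 2028.
The cells reach confluence: May 27, 2028.
Protein expression peaks: May 27, 2028 + 4 days = May 31, 2028.
The western blot is run: May 31, 2028 + 4 weeks = Jun 28, 2028.
Both prerequisites met — the cells are harvested (Jun 13, 2028), the western blot is run (Jun 28, 2028); the later is Jun 28, 2028.
The blot is imaged: Jun 28, 2028 + 5 days = Jul 3, 2028.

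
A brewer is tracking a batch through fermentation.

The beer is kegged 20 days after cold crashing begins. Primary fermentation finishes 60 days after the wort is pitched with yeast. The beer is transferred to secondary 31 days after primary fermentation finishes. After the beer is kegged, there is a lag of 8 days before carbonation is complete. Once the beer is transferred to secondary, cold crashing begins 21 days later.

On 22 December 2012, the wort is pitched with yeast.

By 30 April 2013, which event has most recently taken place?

Cold crashing begins

The wort is pitched with yeast: Dec 22, 2012.
Primary fermentation finishes: Dec 22, 2012 + 60 days = Feb 20, 2013.
The beer is transferred to secondary: Feb 20, 2013 + 31 days = Mar 23, 2013.
Cold crashing begins: Mar 23, 2013 + 21 days = Apr 13, 2013.
The beer is kegged: Apr 13, 2013 + 20 days = May 3, 2013.
Carbonation is complete: May 3, 2013 + 8 days = May 11, 2013.
Apr 30, 2013 falls between when cold crashing begins (Apr 13, 2013) and when the beer is kegged (May 3, 2013).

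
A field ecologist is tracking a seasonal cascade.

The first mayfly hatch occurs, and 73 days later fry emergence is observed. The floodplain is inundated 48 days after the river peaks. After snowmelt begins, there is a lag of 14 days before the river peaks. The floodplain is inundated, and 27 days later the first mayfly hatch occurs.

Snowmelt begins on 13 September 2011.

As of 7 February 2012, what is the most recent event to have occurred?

Snowmelt begins: Sep 13, 2011.
The river peaks: Sep 13, 2011 + 14 days = Sep 27, 2011.
The floodplain is inundated: Sep 27, 2011 + 48 days = Nov 14, 2011.
The first mayfly hatch occurs: Nov 14, 2011 + 27 days = Dec 11, 2011.
Fry emergence is observed: Dec 11, 2011 + 73 days = Feb 22, 2012.
Feb 7, 2012 falls between when the first mayfly hatch occurs (Dec 11, 2011) and when fry emergence is observed (Feb 22, 2012).

The first mayfly hatch occurs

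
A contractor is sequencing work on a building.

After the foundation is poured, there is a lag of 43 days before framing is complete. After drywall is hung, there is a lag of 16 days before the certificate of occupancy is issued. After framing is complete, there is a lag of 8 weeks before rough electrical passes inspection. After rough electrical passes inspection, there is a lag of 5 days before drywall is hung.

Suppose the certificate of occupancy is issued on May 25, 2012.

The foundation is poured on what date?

Jan 26, 2012

The certificate of occupancy is issued: May 25, 2012.
Drywall is hung: May 25, 2012 − 16 days = May 9, 2012.
Rough electrical passes inspection: May 9, 2012 − 5 days = May 4, 2012.
Framing is complete: May 4, 2012 − 8 weeks = Mar 9, 2012.
The foundation is poured: Mar 9, 2012 − 43 days = Jan 26, 2012.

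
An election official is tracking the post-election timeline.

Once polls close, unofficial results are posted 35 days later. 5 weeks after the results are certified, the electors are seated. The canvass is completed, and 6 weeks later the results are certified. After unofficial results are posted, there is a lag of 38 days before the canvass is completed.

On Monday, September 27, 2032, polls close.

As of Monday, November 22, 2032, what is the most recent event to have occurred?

Polls close: Sep 27, 2032.
Unofficial results are posted: Sep 27, 2032 + 35 days = Nov 1, 2032.
The canvass is completed: Nov 1, 2032 + 38 days = Dec 9, 2032.
The results are certified: Dec 9, 2032 + 6 weeks = Jan 20, 2033.
The electors are seated: Jan 20, 2033 + 5 weeks = Feb 24, 2033.
Nov 22, 2032 falls between when unofficial results are posted (Nov 1, 2032) and when the canvass is completed (Dec 9, 2032).

Unofficial results are posted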